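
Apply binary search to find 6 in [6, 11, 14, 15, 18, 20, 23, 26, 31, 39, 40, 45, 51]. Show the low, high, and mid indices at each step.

Binary search for 6 in [6, 11, 14, 15, 18, 20, 23, 26, 31, 39, 40, 45, 51]:

lo=0, hi=12, mid=6, arr[mid]=23 -> 23 > 6, search left half
lo=0, hi=5, mid=2, arr[mid]=14 -> 14 > 6, search left half
lo=0, hi=1, mid=0, arr[mid]=6 -> Found target at index 0!

Binary search finds 6 at index 0 after 3 comparisons. The search repeatedly halves the search space by comparing with the middle element.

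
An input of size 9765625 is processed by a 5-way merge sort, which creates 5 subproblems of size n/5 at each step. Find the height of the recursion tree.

For divide and conquer with division factor 5:

Problem sizes at each level:
Level 0: 9765625
Level 1: 1953125
Level 2: 390625
Level 3: 78125
Level 4: 15625
Level 5: 3125
Level 6: 625
Level 7: 125
Level 8: 25
Level 9: 5
Level 10: 1

The root is level 0 and the size-1 base case is level 10 (the tree spans levels 0 through 10, i.e. 11 levels counting the root), so the depth is the number of divisions: log_5(9765625) = 10

The recursion tree depth is log_5(9765625) = 10. At each level, the problem size is divided by 5, so it takes 10 divisions to reduce to a base case of size 1. The algorithm makes 5 recursive calls at each level.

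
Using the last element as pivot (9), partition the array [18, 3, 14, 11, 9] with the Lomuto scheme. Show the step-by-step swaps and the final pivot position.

Lomuto partition with pivot = 9:

Initial array: [18, 3, 14, 11, 9]

arr[0]=18 > 9: no swap
arr[1]=3 <= 9: swap with position 0, array becomes [3, 18, 14, 11, 9]
arr[2]=14 > 9: no swap
arr[3]=11 > 9: no swap

Place pivot at position 1: [3, 9, 14, 11, 18]
Pivot position: 1

After partitioning with pivot 9, the array becomes [3, 9, 14, 11, 18]. The pivot is placed at index 1. All elements to the left of the pivot are <= 9, and all elements to the right are > 9.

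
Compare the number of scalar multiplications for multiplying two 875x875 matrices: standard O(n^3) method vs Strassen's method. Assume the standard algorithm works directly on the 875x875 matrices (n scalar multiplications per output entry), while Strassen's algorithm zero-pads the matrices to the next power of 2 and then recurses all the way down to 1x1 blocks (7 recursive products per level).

Matrix multiplication for 875x875 matrices:

Strassen's algorithm requires power-of-2 dimensions. Pad 875x875 to 1024x1024 (next power of 2).

Standard algorithm: 875^3 = 669921875 multiplications
Strassen's algorithm: 7^(log2(1024)) = 7^10 = 282475249 multiplications
Savings: 669921875 - 282475249 = 387446626 multiplications

Standard: 669921875 multiplications (875^3). Strassen: 282475249 multiplications (7^10, after padding to 1024x1024). Strassen reduces 8 recursive multiplications to 7 at each level.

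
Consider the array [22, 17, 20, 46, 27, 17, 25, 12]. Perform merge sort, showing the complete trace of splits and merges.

Merge sort trace:

Split: [22, 17, 20, 46, 27, 17, 25, 12] -> [22, 17, 20, 46] and [27, 17, 25, 12]
  Split: [22, 17, 20, 46] -> [22, 17] and [20, 46]
    Split: [22, 17] -> [22] and [17]
    Merge: [22] + [17] -> [17, 22]
    Split: [20, 46] -> [20] and [46]
    Merge: [20] + [46] -> [20, 46]
  Merge: [17, 22] + [20, 46] -> [17, 20, 22, 46]
  Split: [27, 17, 25, 12] -> [27, 17] and [25, 12]
    Split: [27, 17] -> [27] and [17]
    Merge: [27] + [17] -> [17, 27]
    Split: [25, 12] -> [25] and [12]
    Merge: [25] + [12] -> [12, 25]
  Merge: [17, 27] + [12, 25] -> [12, 17, 25, 27]
Merge: [17, 20, 22, 46] + [12, 17, 25, 27] -> [12, 17, 17, 20, 22, 25, 27, 46]

Final sorted array: [12, 17, 17, 20, 22, 25, 27, 46]

The merge sort proceeds by recursively splitting the array and merging sorted halves.
After all merges, the sorted array is [12, 17, 17, 20, 22, 25, 27, 46].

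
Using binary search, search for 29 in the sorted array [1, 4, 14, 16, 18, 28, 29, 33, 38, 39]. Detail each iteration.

Binary search for 29 in [1, 4, 14, 16, 18, 28, 29, 33, 38, 39]:

lo=0, hi=9, mid=4, arr[mid]=18 -> 18 < 29, search right half
lo=5, hi=9, mid=7, arr[mid]=33 -> 33 > 29, search left half
lo=5, hi=6, mid=5, arr[mid]=28 -> 28 < 29, search right half
lo=6, hi=6, mid=6, arr[mid]=29 -> Found target at index 6!

Binary search finds 29 at index 6 after 4 comparisons. The search repeatedly halves the search space by comparing with the middle element.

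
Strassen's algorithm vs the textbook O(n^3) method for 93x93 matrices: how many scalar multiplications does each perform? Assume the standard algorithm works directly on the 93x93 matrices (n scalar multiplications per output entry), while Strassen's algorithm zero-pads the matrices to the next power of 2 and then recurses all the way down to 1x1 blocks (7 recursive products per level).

Matrix multiplication for 93x93 matrices:

Strassen's algorithm requires power-of-2 dimensions. Pad 93x93 to 128x128 (next power of 2).

Standard algorithm: 93^3 = 804357 multiplications
Strassen's algorithm: 7^(log2(128)) = 7^7 = 823543 multiplications
Difference: 804357 - 823543 = -19186 (Strassen uses MORE here due to padding overhead — for small or just-over-power-of-2 n, padding can outweigh the per-level savings)

Standard: 804357 multiplications (93^3). Strassen: 823543 multiplications (7^7, after padding to 128x128). Strassen reduces 8 recursive multiplications to 7 at each level.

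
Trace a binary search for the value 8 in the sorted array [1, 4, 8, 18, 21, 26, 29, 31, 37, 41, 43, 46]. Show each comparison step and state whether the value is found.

Binary search for 8 in [1, 4, 8, 18, 21, 26, 29, 31, 37, 41, 43, 46]:

lo=0, hi=11, mid=5, arr[mid]=26 -> 26 > 8, search left half
lo=0, hi=4, mid=2, arr[mid]=8 -> Found target at index 2!

Binary search finds 8 at index 2 after 2 comparisons. The search repeatedly halves the search space by comparing with the middle element.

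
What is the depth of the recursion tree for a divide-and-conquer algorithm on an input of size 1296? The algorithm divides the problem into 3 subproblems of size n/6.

For divide and conquer with division factor 6:

Problem sizes at each level:
Level 0: 1296
Level 1: 216
Level 2: 36
Level 3: 6
Level 4: 1

The root is level 0 and the size-1 base case is level 4 (the tree spans levels 0 through 4, i.e. 5 levels counting the root), so the depth is the number of divisions: log_6(1296) = 4

The recursion tree depth is log_6(1296) = 4. At each level, the problem size is divided by 6, so it takes 4 divisions to reduce to a base case of size 1. The algorithm makes 3 recursive calls at each level.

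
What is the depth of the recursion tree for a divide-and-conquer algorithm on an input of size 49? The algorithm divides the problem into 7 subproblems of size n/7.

For divide and conquer with division factor 7:

Problem sizes at each level:
Level 0: 49
Level 1: 7
Level 2: 1

The root is level 0 and the size-1 base case is level 2 (the tree spans levels 0 through 2, i.e. 3 levels counting the root), so the depth is the number of divisions: log_7(49) = 2

The recursion tree depth is log_7(49) = 2. At each level, the problem size is divided by 7, so it takes 2 divisions to reduce to a base case of size 1. The algorithm makes 7 recursive calls at each level.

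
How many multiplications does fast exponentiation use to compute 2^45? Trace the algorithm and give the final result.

Computing 2^45 by squaring (build up from 2^1; each line after the first costs one multiplication):

2^1 = 2
2^2 = (2^1)^2 = 2^2 = 4
2^4 = (2^2)^2 = 4^2 = 16
2^5 = 2 * 2^4 = 2 * 16 = 32
2^10 = (2^5)^2 = 32^2 = 1024
2^11 = 2 * 2^10 = 2 * 1024 = 2048
2^22 = (2^11)^2 = 2048^2 = 4194304
2^44 = (2^22)^2 = 4194304^2 = 17592186044416
2^45 = 2 * 2^44 = 2 * 17592186044416 = 35184372088832

Result: 35184372088832
Multiplications needed: 8 (8 lines after 2^1)

2^45 = 35184372088832. Using exponentiation by squaring, this requires 8 multiplications. The key idea: if the exponent is even, square the half-power; if odd, multiply by the base once.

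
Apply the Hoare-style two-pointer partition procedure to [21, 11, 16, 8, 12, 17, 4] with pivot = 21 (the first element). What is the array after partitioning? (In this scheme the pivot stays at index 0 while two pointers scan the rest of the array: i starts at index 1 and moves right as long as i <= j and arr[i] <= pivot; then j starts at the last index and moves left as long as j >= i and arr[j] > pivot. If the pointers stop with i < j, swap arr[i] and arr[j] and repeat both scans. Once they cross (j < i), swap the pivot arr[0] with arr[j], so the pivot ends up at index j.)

Hoare-style two-pointer partition with pivot = 21:

Initial array: [21, 11, 16, 8, 12, 17, 4]

Pointers start at i = 1, j = 6.
i ends at 7, j ends at 6: the pointers have crossed (j < i), so scanning stops.

Swap pivot arr[0] with arr[6] to place pivot at position 6: [4, 11, 16, 8, 12, 17, 21]
Pivot position: 6

After partitioning with pivot 21, the array becomes [4, 11, 16, 8, 12, 17, 21]. The pivot is placed at index 6. All elements to the left of the pivot are <= 21, and all elements to the right are > 21.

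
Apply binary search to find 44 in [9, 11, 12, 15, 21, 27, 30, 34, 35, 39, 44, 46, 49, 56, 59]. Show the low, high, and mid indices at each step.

Binary search for 44 in [9, 11, 12, 15, 21, 27, 30, 34, 35, 39, 44, 46, 49, 56, 59]:

lo=0, hi=14, mid=7, arr[mid]=34 -> 34 < 44, search right half
lo=8, hi=14, mid=11, arr[mid]=46 -> 46 > 44, search left half
lo=8, hi=10, mid=9, arr[mid]=39 -> 39 < 44, search right half
lo=10, hi=10, mid=10, arr[mid]=44 -> Found target at index 10!

Binary search finds 44 at index 10 after 4 comparisons. The search repeatedly halves the search space by comparing with the middle element.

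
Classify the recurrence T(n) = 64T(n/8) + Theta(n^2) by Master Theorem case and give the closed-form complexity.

Master Theorem for T(n) = 64T(n/8) + O(n^2):

a = 64, b = 8, c = 2
log_b(a) = log_8(64) = 2.0000

Case 2: c = 2 = log_8(64) = 2.0000
T(n) = O(n^2 log n) = O(n^2 log n)

For T(n) = 64T(n/8) + O(n^2): log_8(64) = 2.0000. This is Case 2 of the Master Theorem (c = log_b(a), equal work at all levels), giving O(n^2 log n).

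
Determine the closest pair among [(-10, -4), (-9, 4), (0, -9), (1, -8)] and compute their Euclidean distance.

Computing all pairwise distances among 4 points:

d((-10, -4), (-9, 4)) = 8.0623
d((-10, -4), (0, -9)) = 11.1803
d((-10, -4), (1, -8)) = 11.7047
d((-9, 4), (0, -9)) = 15.8114
d((-9, 4), (1, -8)) = 15.6205
d((0, -9), (1, -8)) = 1.4142 <-- minimum

Closest pair: (0, -9) and (1, -8) with distance 1.4142

The closest pair is (0, -9) and (1, -8) with Euclidean distance 1.4142. For 4 points, brute-force pairwise comparison is shown above. For large n, the divide-and-conquer algorithm (sort by x, recurse on halves, check the dividing strip) achieves O(n log n).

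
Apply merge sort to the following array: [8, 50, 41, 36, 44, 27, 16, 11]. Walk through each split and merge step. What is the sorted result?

Merge sort trace:

Split: [8, 50, 41, 36, 44, 27, 16, 11] -> [8, 50, 41, 36] and [44, 27, 16, 11]
  Split: [8, 50, 41, 36] -> [8, 50] and [41, 36]
    Split: [8, 50] -> [8] and [50]
    Merge: [8] + [50] -> [8, 50]
    Split: [41, 36] -> [41] and [36]
    Merge: [41] + [36] -> [36, 41]
  Merge: [8, 50] + [36, 41] -> [8, 36, 41, 50]
  Split: [44, 27, 16, 11] -> [44, 27] and [16, 11]
    Split: [44, 27] -> [44] and [27]
    Merge: [44] + [27] -> [27, 44]
    Split: [16, 11] -> [16] and [11]
    Merge: [16] + [11] -> [11, 16]
  Merge: [27, 44] + [11, 16] -> [11, 16, 27, 44]
Merge: [8, 36, 41, 50] + [11, 16, 27, 44] -> [8, 11, 16, 27, 36, 41, 44, 50]

Final sorted array: [8, 11, 16, 27, 36, 41, 44, 50]

The merge sort proceeds by recursively splitting the array and merging sorted halves.
After all merges, the sorted array is [8, 11, 16, 27, 36, 41, 44, 50].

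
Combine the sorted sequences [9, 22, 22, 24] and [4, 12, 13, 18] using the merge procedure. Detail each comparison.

Merging process:

Compare 9 vs 4: take 4 from right. Merged: [4]
Compare 9 vs 12: take 9 from left. Merged: [4, 9]
Compare 22 vs 12: take 12 from right. Merged: [4, 9, 12]
Compare 22 vs 13: take 13 from right. Merged: [4, 9, 12, 13]
Compare 22 vs 18: take 18 from right. Merged: [4, 9, 12, 13, 18]
Append remaining from left: [22, 22, 24]. Merged: [4, 9, 12, 13, 18, 22, 22, 24]

Final merged array: [4, 9, 12, 13, 18, 22, 22, 24]
Total comparisons: 5

The merged array is [4, 9, 12, 13, 18, 22, 22, 24], requiring 5 comparisons. The merge step runs in O(n) time where n is the total number of elements.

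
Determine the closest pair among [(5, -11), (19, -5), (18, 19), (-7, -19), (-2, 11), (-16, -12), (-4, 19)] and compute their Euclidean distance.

Computing all pairwise distances among 7 points:

d((5, -11), (19, -5)) = 15.2315
d((5, -11), (18, 19)) = 32.6956
d((5, -11), (-7, -19)) = 14.4222
d((5, -11), (-2, 11)) = 23.0868
d((5, -11), (-16, -12)) = 21.0238
d((5, -11), (-4, 19)) = 31.3209
d((19, -5), (18, 19)) = 24.0208
d((19, -5), (-7, -19)) = 29.5296
d((19, -5), (-2, 11)) = 26.4008
d((19, -5), (-16, -12)) = 35.6931
d((19, -5), (-4, 19)) = 33.2415
d((18, 19), (-7, -19)) = 45.4863
d((18, 19), (-2, 11)) = 21.5407
d((18, 19), (-16, -12)) = 46.0109
d((18, 19), (-4, 19)) = 22.0
d((-7, -19), (-2, 11)) = 30.4138
d((-7, -19), (-16, -12)) = 11.4018
d((-7, -19), (-4, 19)) = 38.1182
d((-2, 11), (-16, -12)) = 26.9258
d((-2, 11), (-4, 19)) = 8.2462 <-- minimum
d((-16, -12), (-4, 19)) = 33.2415

Closest pair: (-2, 11) and (-4, 19) with distance 8.2462

The closest pair is (-2, 11) and (-4, 19) with Euclidean distance 8.2462. For 7 points, brute-force pairwise comparison is shown above. For large n, the divide-and-conquer algorithm (sort by x, recurse on halves, check the dividing strip) achieves O(n log n).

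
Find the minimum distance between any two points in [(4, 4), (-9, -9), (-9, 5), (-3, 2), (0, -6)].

Computing all pairwise distances among 5 points:

d((4, 4), (-9, -9)) = 18.3848
d((4, 4), (-9, 5)) = 13.0384
d((4, 4), (-3, 2)) = 7.2801
d((4, 4), (0, -6)) = 10.7703
d((-9, -9), (-9, 5)) = 14.0
d((-9, -9), (-3, 2)) = 12.53
d((-9, -9), (0, -6)) = 9.4868
d((-9, 5), (-3, 2)) = 6.7082 <-- minimum
d((-9, 5), (0, -6)) = 14.2127
d((-3, 2), (0, -6)) = 8.544

Closest pair: (-9, 5) and (-3, 2) with distance 6.7082

The closest pair is (-9, 5) and (-3, 2) with Euclidean distance 6.7082. For 5 points, brute-force pairwise comparison is shown above. For large n, the divide-and-conquer algorithm (sort by x, recurse on halves, check the dividing strip) achieves O(n log n).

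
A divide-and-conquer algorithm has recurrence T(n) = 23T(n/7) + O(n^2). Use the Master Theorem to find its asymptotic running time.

Master Theorem for T(n) = 23T(n/7) + O(n^2):

a = 23, b = 7, c = 2
log_b(a) = log_7(23) = 1.6113

Case 3: c = 2 > log_7(23) = 1.6113
T(n) = O(n^2) = O(n^2)

For T(n) = 23T(n/7) + O(n^2): log_7(23) = 1.6113. This is Case 3 of the Master Theorem (c > log_b(a), work dominated by root), giving O(n^2).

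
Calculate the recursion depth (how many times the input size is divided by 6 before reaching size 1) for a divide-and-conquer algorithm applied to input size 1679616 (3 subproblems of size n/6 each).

For divide and conquer with division factor 6:

Problem sizes at each level:
Level 0: 1679616
Level 1: 279936
Level 2: 46656
Level 3: 7776
Level 4: 1296
Level 5: 216
Level 6: 36
Level 7: 6
Level 8: 1

The root is level 0 and the size-1 base case is level 8 (the tree spans levels 0 through 8, i.e. 9 levels counting the root), so the depth is the number of divisions: log_6(1679616) = 8

The recursion tree depth is log_6(1679616) = 8. At each level, the problem size is divided by 6, so it takes 8 divisions to reduce to a base case of size 1. The algorithm makes 3 recursive calls at each level.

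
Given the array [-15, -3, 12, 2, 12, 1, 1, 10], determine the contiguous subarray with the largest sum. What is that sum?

Using Kadane's algorithm on [-15, -3, 12, 2, 12, 1, 1, 10]:

Scanning through the array:
Position 1 (value -3): max_ending_here = -3, max_so_far = -3
Position 2 (value 12): max_ending_here = 12, max_so_far = 12
Position 3 (value 2): max_ending_here = 14, max_so_far = 14
Position 4 (value 12): max_ending_here = 26, max_so_far = 26
Position 5 (value 1): max_ending_here = 27, max_so_far = 27
Position 6 (value 1): max_ending_here = 28, max_so_far = 28
Position 7 (value 10): max_ending_here = 38, max_so_far = 38

Maximum subarray: [12, 2, 12, 1, 1, 10]
Maximum sum: 38

The maximum subarray is [12, 2, 12, 1, 1, 10] with sum 38. This subarray runs from index 2 to index 7.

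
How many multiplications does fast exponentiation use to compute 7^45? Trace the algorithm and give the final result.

Computing 7^45 by squaring (build up from 7^1; each line after the first costs one multiplication):

7^1 = 7
7^2 = (7^1)^2 = 7^2 = 49
7^4 = (7^2)^2 = 49^2 = 2401
7^5 = 7 * 7^4 = 7 * 2401 = 16807
7^10 = (7^5)^2 = 16807^2 = 282475249
7^11 = 7 * 7^10 = 7 * 282475249 = 1977326743
7^22 = (7^11)^2 = 1977326743^2 = 3909821048582988049
7^44 = (7^22)^2 = 3909821048582988049^2 = 15286700631942576193765185769276826401
7^45 = 7 * 7^44 = 7 * 15286700631942576193765185769276826401 = 107006904423598033356356300384937784807

Result: 107006904423598033356356300384937784807
Multiplications needed: 8 (8 lines after 7^1)

7^45 = 107006904423598033356356300384937784807. Using exponentiation by squaring, this requires 8 multiplications. The key idea: if the exponent is even, square the half-power; if odd, multiply by the base once.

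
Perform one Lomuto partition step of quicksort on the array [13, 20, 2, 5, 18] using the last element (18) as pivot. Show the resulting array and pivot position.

Lomuto partition with pivot = 18:

Initial array: [13, 20, 2, 5, 18]

arr[0]=13 <= 18: swap with position 0, array becomes [13, 20, 2, 5, 18]
arr[1]=20 > 18: no swap
arr[2]=2 <= 18: swap with position 1, array becomes [13, 2, 20, 5, 18]
arr[3]=5 <= 18: swap with position 2, array becomes [13, 2, 5, 20, 18]

Place pivot at position 3: [13, 2, 5, 18, 20]
Pivot position: 3

After partitioning with pivot 18, the array becomes [13, 2, 5, 18, 20]. The pivot is placed at index 3. All elements to the left of the pivot are <= 18, and all elements to the right are > 18.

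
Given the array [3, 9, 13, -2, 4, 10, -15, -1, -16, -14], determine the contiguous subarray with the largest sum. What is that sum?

Using Kadane's algorithm on [3, 9, 13, -2, 4, 10, -15, -1, -16, -14]:

Scanning through the array:
Position 1 (value 9): max_ending_here = 12, max_so_far = 12
Position 2 (value 13): max_ending_here = 25, max_so_far = 25
Position 3 (value -2): max_ending_here = 23, max_so_far = 25
Position 4 (value 4): max_ending_here = 27, max_so_far = 27
Position 5 (value 10): max_ending_here = 37, max_so_far = 37
Position 6 (value -15): max_ending_here = 22, max_so_far = 37
Position 7 (value -1): max_ending_here = 21, max_so_far = 37
Position 8 (value -16): max_ending_here = 5, max_so_far = 37
Position 9 (value -14): max_ending_here = -9, max_so_far = 37

Maximum subarray: [3, 9, 13, -2, 4, 10]
Maximum sum: 37

The maximum subarray is [3, 9, 13, -2, 4, 10] with sum 37. This subarray runs from index 0 to index 5.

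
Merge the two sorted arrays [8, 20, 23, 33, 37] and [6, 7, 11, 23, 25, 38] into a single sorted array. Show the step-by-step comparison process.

Merging process:

Compare 8 vs 6: take 6 from right. Merged: [6]
Compare 8 vs 7: take 7 from right. Merged: [6, 7]
Compare 8 vs 11: take 8 from left. Merged: [6, 7, 8]
Compare 20 vs 11: take 11 from right. Merged: [6, 7, 8, 11]
Compare 20 vs 23: take 20 from left. Merged: [6, 7, 8, 11, 20]
Compare 23 vs 23: take 23 from left. Merged: [6, 7, 8, 11, 20, 23]
Compare 33 vs 23: take 23 from right. Merged: [6, 7, 8, 11, 20, 23, 23]
Compare 33 vs 25: take 25 from right. Merged: [6, 7, 8, 11, 20, 23, 23, 25]
Compare 33 vs 38: take 33 from left. Merged: [6, 7, 8, 11, 20, 23, 23, 25, 33]
Compare 37 vs 38: take 37 from left. Merged: [6, 7, 8, 11, 20, 23, 23, 25, 33, 37]
Append remaining from right: [38]. Merged: [6, 7, 8, 11, 20, 23, 23, 25, 33, 37, 38]

Final merged array: [6, 7, 8, 11, 20, 23, 23, 25, 33, 37, 38]
Total comparisons: 10

The merged array is [6, 7, 8, 11, 20, 23, 23, 25, 33, 37, 38], requiring 10 comparisons. The merge step runs in O(n) time where n is the total number of elements.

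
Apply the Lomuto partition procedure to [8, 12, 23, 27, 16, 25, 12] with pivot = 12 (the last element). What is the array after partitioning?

Lomuto partition with pivot = 12:

Initial array: [8, 12, 23, 27, 16, 25, 12]

arr[0]=8 <= 12: swap with position 0, array becomes [8, 12, 23, 27, 16, 25, 12]
arr[1]=12 <= 12: swap with position 1, array becomes [8, 12, 23, 27, 16, 25, 12]
arr[2]=23 > 12: no swap
arr[3]=27 > 12: no swap
arr[4]=16 > 12: no swap
arr[5]=25 > 12: no swap

Place pivot at position 2: [8, 12, 12, 27, 16, 25, 23]
Pivot position: 2

After partitioning with pivot 12, the array becomes [8, 12, 12, 27, 16, 25, 23]. The pivot is placed at index 2. All elements to the left of the pivot are <= 12, and all elements to the right are > 12.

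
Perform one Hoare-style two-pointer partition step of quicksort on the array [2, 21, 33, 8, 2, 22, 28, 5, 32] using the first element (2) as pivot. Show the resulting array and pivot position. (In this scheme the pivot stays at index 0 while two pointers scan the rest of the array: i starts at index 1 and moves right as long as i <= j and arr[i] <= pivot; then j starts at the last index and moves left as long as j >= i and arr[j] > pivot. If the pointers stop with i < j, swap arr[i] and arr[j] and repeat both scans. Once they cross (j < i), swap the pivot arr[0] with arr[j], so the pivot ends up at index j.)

Hoare-style two-pointer partition with pivot = 2:

Initial array: [2, 21, 33, 8, 2, 22, 28, 5, 32]

Pointers start at i = 1, j = 8.
i stops at index 1 (arr[1]=21 > 2), j stops at index 4 (arr[4]=2 <= 2): swap arr[1] and arr[4], array becomes [2, 2, 33, 8, 21, 22, 28, 5, 32]
i ends at 2, j ends at 1: the pointers have crossed (j < i), so scanning stops.

Swap pivot arr[0] with arr[1] to place pivot at position 1: [2, 2, 33, 8, 21, 22, 28, 5, 32]
Pivot position: 1

After partitioning with pivot 2, the array becomes [2, 2, 33, 8, 21, 22, 28, 5, 32]. The pivot is placed at index 1. All elements to the left of the pivot are <= 2, and all elements to the right are > 2.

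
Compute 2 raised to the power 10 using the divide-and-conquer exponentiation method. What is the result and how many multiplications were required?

Computing 2^10 by squaring (build up from 2^1; each line after the first costs one multiplication):

2^1 = 2
2^2 = (2^1)^2 = 2^2 = 4
2^4 = (2^2)^2 = 4^2 = 16
2^5 = 2 * 2^4 = 2 * 16 = 32
2^10 = (2^5)^2 = 32^2 = 1024

Result: 1024
Multiplications needed: 4 (4 lines after 2^1)

2^10 = 1024. Using exponentiation by squaring, this requires 4 multiplications. The key idea: if the exponent is even, square the half-power; if odd, multiply by the base once.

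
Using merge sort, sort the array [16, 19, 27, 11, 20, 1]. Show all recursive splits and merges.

Merge sort trace:

Split: [16, 19, 27, 11, 20, 1] -> [16, 19, 27] and [11, 20, 1]
  Split: [16, 19, 27] -> [16] and [19, 27]
    Split: [19, 27] -> [19] and [27]
    Merge: [19] + [27] -> [19, 27]
  Merge: [16] + [19, 27] -> [16, 19, 27]
  Split: [11, 20, 1] -> [11] and [20, 1]
    Split: [20, 1] -> [20] and [1]
    Merge: [20] + [1] -> [1, 20]
  Merge: [11] + [1, 20] -> [1, 11, 20]
Merge: [16, 19, 27] + [1, 11, 20] -> [1, 11, 16, 19, 20, 27]

Final sorted array: [1, 11, 16, 19, 20, 27]

The merge sort proceeds by recursively splitting the array and merging sorted halves.
After all merges, the sorted array is [1, 11, 16, 19, 20, 27].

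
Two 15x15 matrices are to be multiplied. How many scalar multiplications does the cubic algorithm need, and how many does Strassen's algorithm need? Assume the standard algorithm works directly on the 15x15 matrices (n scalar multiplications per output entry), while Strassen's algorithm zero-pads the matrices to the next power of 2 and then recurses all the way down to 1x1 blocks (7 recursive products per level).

Matrix multiplication for 15x15 matrices:

Strassen's algorithm requires power-of-2 dimensions. Pad 15x15 to 16x16 (next power of 2).

Standard algorithm: 15^3 = 3375 multiplications
Strassen's algorithm: 7^(log2(16)) = 7^4 = 2401 multiplications
Savings: 3375 - 2401 = 974 multiplications

Standard: 3375 multiplications (15^3). Strassen: 2401 multiplications (7^4, after padding to 16x16). Strassen reduces 8 recursive multiplications to 7 at each level.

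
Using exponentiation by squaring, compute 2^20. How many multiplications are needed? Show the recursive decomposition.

Computing 2^20 by squaring (build up from 2^1; each line after the first costs one multiplication):

2^1 = 2
2^2 = (2^1)^2 = 2^2 = 4
2^4 = (2^2)^2 = 4^2 = 16
2^5 = 2 * 2^4 = 2 * 16 = 32
2^10 = (2^5)^2 = 32^2 = 1024
2^20 = (2^10)^2 = 1024^2 = 1048576

Result: 1048576
Multiplications needed: 5 (5 lines after 2^1)

2^20 = 1048576. Using exponentiation by squaring, this requires 5 multiplications. The key idea: if the exponent is even, square the half-power; if odd, multiply by the base once.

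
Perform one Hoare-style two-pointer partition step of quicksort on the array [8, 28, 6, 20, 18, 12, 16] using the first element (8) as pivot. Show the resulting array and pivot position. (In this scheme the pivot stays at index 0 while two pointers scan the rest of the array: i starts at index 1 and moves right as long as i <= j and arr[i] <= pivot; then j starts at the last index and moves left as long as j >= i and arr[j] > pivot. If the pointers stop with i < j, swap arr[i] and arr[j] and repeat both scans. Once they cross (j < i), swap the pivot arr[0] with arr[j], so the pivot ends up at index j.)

Hoare-style two-pointer partition with pivot = 8:

Initial array: [8, 28, 6, 20, 18, 12, 16]

Pointers start at i = 1, j = 6.
i stops at index 1 (arr[1]=28 > 8), j stops at index 2 (arr[2]=6 <= 8): swap arr[1] and arr[2], array becomes [8, 6, 28, 20, 18, 12, 16]
i ends at 2, j ends at 1: the pointers have crossed (j < i), so scanning stops.

Swap pivot arr[0] with arr[1] to place pivot at position 1: [6, 8, 28, 20, 18, 12, 16]
Pivot position: 1

After partitioning with pivot 8, the array becomes [6, 8, 28, 20, 18, 12, 16]. The pivot is placed at index 1. All elements to the left of the pivot are <= 8, and all elements to the right are > 8.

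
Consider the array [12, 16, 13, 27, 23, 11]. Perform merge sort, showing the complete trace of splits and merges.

Merge sort trace:

Split: [12, 16, 13, 27, 23, 11] -> [12, 16, 13] and [27, 23, 11]
  Split: [12, 16, 13] -> [12] and [16, 13]
    Split: [16, 13] -> [16] and [13]
    Merge: [16] + [13] -> [13, 16]
  Merge: [12] + [13, 16] -> [12, 13, 16]
  Split: [27, 23, 11] -> [27] and [23, 11]
    Split: [23, 11] -> [23] and [11]
    Merge: [23] + [11] -> [11, 23]
  Merge: [27] + [11, 23] -> [11, 23, 27]
Merge: [12, 13, 16] + [11, 23, 27] -> [11, 12, 13, 16, 23, 27]

Final sorted array: [11, 12, 13, 16, 23, 27]

The merge sort proceeds by recursively splitting the array and merging sorted halves.
After all merges, the sorted array is [11, 12, 13, 16, 23, 27].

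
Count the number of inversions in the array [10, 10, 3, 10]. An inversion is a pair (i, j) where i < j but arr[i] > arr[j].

Finding inversions in [10, 10, 3, 10]:

(0, 2): arr[0]=10 > arr[2]=3
(1, 2): arr[1]=10 > arr[2]=3

Total inversions: 2

The array has 2 inversion(s): (0,2), (1,2). Each pair (i,j) satisfies i < j and arr[i] > arr[j].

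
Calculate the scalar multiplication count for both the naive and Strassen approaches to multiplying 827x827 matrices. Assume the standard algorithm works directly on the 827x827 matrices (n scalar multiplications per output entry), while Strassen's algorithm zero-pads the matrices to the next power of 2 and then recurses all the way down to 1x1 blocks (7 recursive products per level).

Matrix multiplication for 827x827 matrices:

Strassen's algorithm requires power-of-2 dimensions. Pad 827x827 to 1024x1024 (next power of 2).

Standard algorithm: 827^3 = 565609283 multiplications
Strassen's algorithm: 7^(log2(1024)) = 7^10 = 282475249 multiplications
Savings: 565609283 - 282475249 = 283134034 multiplications

Standard: 565609283 multiplications (827^3). Strassen: 282475249 multiplications (7^10, after padding to 1024x1024). Strassen reduces 8 recursive multiplications to 7 at each level.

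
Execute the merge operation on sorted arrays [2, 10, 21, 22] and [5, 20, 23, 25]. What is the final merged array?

Merging process:

Compare 2 vs 5: take 2 from left. Merged: [2]
Compare 10 vs 5: take 5 from right. Merged: [2, 5]
Compare 10 vs 20: take 10 from left. Merged: [2, 5, 10]
Compare 21 vs 20: take 20 from right. Merged: [2, 5, 10, 20]
Compare 21 vs 23: take 21 from left. Merged: [2, 5, 10, 20, 21]
Compare 22 vs 23: take 22 from left. Merged: [2, 5, 10, 20, 21, 22]
Append remaining from right: [23, 25]. Merged: [2, 5, 10, 20, 21, 22, 23, 25]

Final merged array: [2, 5, 10, 20, 21, 22, 23, 25]
Total comparisons: 6

The merged array is [2, 5, 10, 20, 21, 22, 23, 25], requiring 6 comparisons. The merge step runs in O(n) time where n is the total number of elements.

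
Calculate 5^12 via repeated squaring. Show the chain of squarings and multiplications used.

Computing 5^12 by squaring (build up from 5^1; each line after the first costs one multiplication):

5^1 = 5
5^2 = (5^1)^2 = 5^2 = 25
5^3 = 5 * 5^2 = 5 * 25 = 125
5^6 = (5^3)^2 = 125^2 = 15625
5^12 = (5^6)^2 = 15625^2 = 244140625

Result: 244140625
Multiplications needed: 4 (4 lines after 5^1)

5^12 = 244140625. Using exponentiation by squaring, this requires 4 multiplications. The key idea: if the exponent is even, square the half-power; if odd, multiply by the base once.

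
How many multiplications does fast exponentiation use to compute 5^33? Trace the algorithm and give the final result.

Computing 5^33 by squaring (build up from 5^1; each line after the first costs one multiplication):

5^1 = 5
5^2 = (5^1)^2 = 5^2 = 25
5^4 = (5^2)^2 = 25^2 = 625
5^8 = (5^4)^2 = 625^2 = 390625
5^16 = (5^8)^2 = 390625^2 = 152587890625
5^32 = (5^16)^2 = 152587890625^2 = 23283064365386962890625
5^33 = 5 * 5^32 = 5 * 23283064365386962890625 = 116415321826934814453125

Result: 116415321826934814453125
Multiplications needed: 6 (6 lines after 5^1)

5^33 = 116415321826934814453125. Using exponentiation by squaring, this requires 6 multiplications. The key idea: if the exponent is even, square the half-power; if odd, multiply by the base once.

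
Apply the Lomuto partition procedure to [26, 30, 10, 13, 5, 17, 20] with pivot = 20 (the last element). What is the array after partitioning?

Lomuto partition with pivot = 20:

Initial array: [26, 30, 10, 13, 5, 17, 20]

arr[0]=26 > 20: no swap
arr[1]=30 > 20: no swap
arr[2]=10 <= 20: swap with position 0, array becomes [10, 30, 26, 13, 5, 17, 20]
arr[3]=13 <= 20: swap with position 1, array becomes [10, 13, 26, 30, 5, 17, 20]
arr[4]=5 <= 20: swap with position 2, array becomes [10, 13, 5, 30, 26, 17, 20]
arr[5]=17 <= 20: swap with position 3, array becomes [10, 13, 5, 17, 26, 30, 20]

Place pivot at position 4: [10, 13, 5, 17, 20, 30, 26]
Pivot position: 4

After partitioning with pivot 20, the array becomes [10, 13, 5, 17, 20, 30, 26]. The pivot is placed at index 4. All elements to the left of the pivot are <= 20, and all elements to the right are > 20.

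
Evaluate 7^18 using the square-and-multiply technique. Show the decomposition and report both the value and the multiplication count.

Computing 7^18 by squaring (build up from 7^1; each line after the first costs one multiplication):

7^1 = 7
7^2 = (7^1)^2 = 7^2 = 49
7^4 = (7^2)^2 = 49^2 = 2401
7^8 = (7^4)^2 = 2401^2 = 5764801
7^9 = 7 * 7^8 = 7 * 5764801 = 40353607
7^18 = (7^9)^2 = 40353607^2 = 1628413597910449

Result: 1628413597910449
Multiplications needed: 5 (5 lines after 7^1)

7^18 = 1628413597910449. Using exponentiation by squaring, this requires 5 multiplications. The key idea: if the exponent is even, square the half-power; if odd, multiply by the base once.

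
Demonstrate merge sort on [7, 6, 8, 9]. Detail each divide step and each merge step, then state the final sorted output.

Merge sort trace:

Split: [7, 6, 8, 9] -> [7, 6] and [8, 9]
  Split: [7, 6] -> [7] and [6]
  Merge: [7] + [6] -> [6, 7]
  Split: [8, 9] -> [8] and [9]
  Merge: [8] + [9] -> [8, 9]
Merge: [6, 7] + [8, 9] -> [6, 7, 8, 9]

Final sorted array: [6, 7, 8, 9]

The merge sort proceeds by recursively splitting the array and merging sorted halves.
After all merges, the sorted array is [6, 7, 8, 9].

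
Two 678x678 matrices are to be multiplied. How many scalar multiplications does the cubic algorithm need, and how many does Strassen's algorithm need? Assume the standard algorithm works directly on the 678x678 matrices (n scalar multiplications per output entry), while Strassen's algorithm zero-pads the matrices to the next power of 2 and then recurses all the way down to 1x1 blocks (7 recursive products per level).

Matrix multiplication for 678x678 matrices:

Strassen's algorithm requires power-of-2 dimensions. Pad 678x678 to 1024x1024 (next power of 2).

Standard algorithm: 678^3 = 311665752 multiplications
Strassen's algorithm: 7^(log2(1024)) = 7^10 = 282475249 multiplications
Savings: 311665752 - 282475249 = 29190503 multiplications

Standard: 311665752 multiplications (678^3). Strassen: 282475249 multiplications (7^10, after padding to 1024x1024). Strassen reduces 8 recursive multiplications to 7 at each level.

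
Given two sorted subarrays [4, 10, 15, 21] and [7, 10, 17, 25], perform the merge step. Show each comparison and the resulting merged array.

Merging process:

Compare 4 vs 7: take 4 from left. Merged: [4]
Compare 10 vs 7: take 7 from right. Merged: [4, 7]
Compare 10 vs 10: take 10 from left. Merged: [4, 7, 10]
Compare 15 vs 10: take 10 from right. Merged: [4, 7, 10, 10]
Compare 15 vs 17: take 15 from left. Merged: [4, 7, 10, 10, 15]
Compare 21 vs 17: take 17 from right. Merged: [4, 7, 10, 10, 15, 17]
Compare 21 vs 25: take 21 from left. Merged: [4, 7, 10, 10, 15, 17, 21]
Append remaining from right: [25]. Merged: [4, 7, 10, 10, 15, 17, 21, 25]

Final merged array: [4, 7, 10, 10, 15, 17, 21, 25]
Total comparisons: 7

The merged array is [4, 7, 10, 10, 15, 17, 21, 25], requiring 7 comparisons. The merge step runs in O(n) time where n is the total number of elements.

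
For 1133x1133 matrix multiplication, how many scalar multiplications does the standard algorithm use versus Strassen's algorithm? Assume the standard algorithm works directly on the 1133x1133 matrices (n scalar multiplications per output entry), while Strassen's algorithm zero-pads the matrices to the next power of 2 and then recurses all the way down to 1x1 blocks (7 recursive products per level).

Matrix multiplication for 1133x1133 matrices:

Strassen's algorithm requires power-of-2 dimensions. Pad 1133x1133 to 2048x2048 (next power of 2).

Standard algorithm: 1133^3 = 1454419637 multiplications
Strassen's algorithm: 7^(log2(2048)) = 7^11 = 1977326743 multiplications
Difference: 1454419637 - 1977326743 = -522907106 (Strassen uses MORE here due to padding overhead — for small or just-over-power-of-2 n, padding can outweigh the per-level savings)

Standard: 1454419637 multiplications (1133^3). Strassen: 1977326743 multiplications (7^11, after padding to 2048x2048). Strassen reduces 8 recursive multiplications to 7 at each level.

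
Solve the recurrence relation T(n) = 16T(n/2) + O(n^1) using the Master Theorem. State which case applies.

Master Theorem for T(n) = 16T(n/2) + O(n^1):

a = 16, b = 2, c = 1
log_b(a) = log_2(16) = 4.0000

Case 1: c = 1 < log_2(16) = 4.0000
T(n) = O(n^(log_2 16)) = O(n^4)

For T(n) = 16T(n/2) + O(n^1): log_2(16) = 4.0000. This is Case 1 of the Master Theorem (c < log_b(a), work dominated by leaves), giving O(n^4).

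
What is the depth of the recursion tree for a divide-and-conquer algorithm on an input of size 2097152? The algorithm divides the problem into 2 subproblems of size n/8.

For divide and conquer with division factor 8:

Problem sizes at each level:
Level 0: 2097152
Level 1: 262144
Level 2: 32768
Level 3: 4096
Level 4: 512
Level 5: 64
Level 6: 8
Level 7: 1

The root is level 0 and the size-1 base case is level 7 (the tree spans levels 0 through 7, i.e. 8 levels counting the root), so the depth is the number of divisions: log_8(2097152) = 7

The recursion tree depth is log_8(2097152) = 7. At each level, the problem size is divided by 8, so it takes 7 divisions to reduce to a base case of size 1. The algorithm makes 2 recursive calls at each level.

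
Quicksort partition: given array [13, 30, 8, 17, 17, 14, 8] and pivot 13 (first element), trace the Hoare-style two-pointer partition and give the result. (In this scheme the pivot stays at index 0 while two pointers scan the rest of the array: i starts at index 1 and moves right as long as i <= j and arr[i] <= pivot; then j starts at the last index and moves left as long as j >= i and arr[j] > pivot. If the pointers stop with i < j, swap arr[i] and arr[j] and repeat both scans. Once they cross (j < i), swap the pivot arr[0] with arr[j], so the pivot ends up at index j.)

Hoare-style two-pointer partition with pivot = 13:

Initial array: [13, 30, 8, 17, 17, 14, 8]

Pointers start at i = 1, j = 6.
i stops at index 1 (arr[1]=30 > 13), j stops at index 6 (arr[6]=8 <= 13): swap arr[1] and arr[6], array becomes [13, 8, 8, 17, 17, 14, 30]
i ends at 3, j ends at 2: the pointers have crossed (j < i), so scanning stops.

Swap pivot arr[0] with arr[2] to place pivot at position 2: [8, 8, 13, 17, 17, 14, 30]
Pivot position: 2

After partitioning with pivot 13, the array becomes [8, 8, 13, 17, 17, 14, 30]. The pivot is placed at index 2. All elements to the left of the pivot are <= 13, and all elements to the right are > 13.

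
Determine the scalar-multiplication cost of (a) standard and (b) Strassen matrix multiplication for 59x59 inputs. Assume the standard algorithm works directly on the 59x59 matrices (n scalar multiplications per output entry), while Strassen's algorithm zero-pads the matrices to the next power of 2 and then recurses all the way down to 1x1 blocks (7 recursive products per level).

Matrix multiplication for 59x59 matrices:

Strassen's algorithm requires power-of-2 dimensions. Pad 59x59 to 64x64 (next power of 2).

Standard algorithm: 59^3 = 205379 multiplications
Strassen's algorithm: 7^(log2(64)) = 7^6 = 117649 multiplications
Savings: 205379 - 117649 = 87730 multiplications

Standard: 205379 multiplications (59^3). Strassen: 117649 multiplications (7^6, after padding to 64x64). Strassen reduces 8 recursive multiplications to 7 at each level.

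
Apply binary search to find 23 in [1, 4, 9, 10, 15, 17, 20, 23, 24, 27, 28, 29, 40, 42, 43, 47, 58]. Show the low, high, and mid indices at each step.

Binary search for 23 in [1, 4, 9, 10, 15, 17, 20, 23, 24, 27, 28, 29, 40, 42, 43, 47, 58]:

lo=0, hi=16, mid=8, arr[mid]=24 -> 24 > 23, search left half
lo=0, hi=7, mid=3, arr[mid]=10 -> 10 < 23, search right half
lo=4, hi=7, mid=5, arr[mid]=17 -> 17 < 23, search right half
lo=6, hi=7, mid=6, arr[mid]=20 -> 20 < 23, search right half
lo=7, hi=7, mid=7, arr[mid]=23 -> Found target at index 7!

Binary search finds 23 at index 7 after 5 comparisons. The search repeatedly halves the search space by comparing with the middle element.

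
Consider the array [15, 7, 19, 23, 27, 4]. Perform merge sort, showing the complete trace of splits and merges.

Merge sort trace:

Split: [15, 7, 19, 23, 27, 4] -> [15, 7, 19] and [23, 27, 4]
  Split: [15, 7, 19] -> [15] and [7, 19]
    Split: [7, 19] -> [7] and [19]
    Merge: [7] + [19] -> [7, 19]
  Merge: [15] + [7, 19] -> [7, 15, 19]
  Split: [23, 27, 4] -> [23] and [27, 4]
    Split: [27, 4] -> [27] and [4]
    Merge: [27] + [4] -> [4, 27]
  Merge: [23] + [4, 27] -> [4, 23, 27]
Merge: [7, 15, 19] + [4, 23, 27] -> [4, 7, 15, 19, 23, 27]

Final sorted array: [4, 7, 15, 19, 23, 27]

The merge sort proceeds by recursively splitting the array and merging sorted halves.
After all merges, the sorted array is [4, 7, 15, 19, 23, 27].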